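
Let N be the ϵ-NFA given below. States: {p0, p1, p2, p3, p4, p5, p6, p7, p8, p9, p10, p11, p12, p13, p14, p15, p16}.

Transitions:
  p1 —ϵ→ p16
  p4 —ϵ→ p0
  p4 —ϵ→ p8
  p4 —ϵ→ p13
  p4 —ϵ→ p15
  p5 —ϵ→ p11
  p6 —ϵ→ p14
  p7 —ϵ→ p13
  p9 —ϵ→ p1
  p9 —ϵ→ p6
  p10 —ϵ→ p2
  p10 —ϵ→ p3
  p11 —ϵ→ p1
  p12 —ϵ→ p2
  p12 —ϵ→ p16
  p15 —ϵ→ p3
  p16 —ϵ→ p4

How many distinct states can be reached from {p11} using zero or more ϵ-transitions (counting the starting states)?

Start with {p11}.
From p11 via ϵ: add p1.
From p1 via ϵ: add p16.
From p16 via ϵ: add p4.
From p4 via ϵ: add p0, p8, p13, p15.
From p15 via ϵ: add p3.
ϵ-closure = {p0, p1, p3, p4, p8, p11, p13, p15, p16}, which has 9 states.

9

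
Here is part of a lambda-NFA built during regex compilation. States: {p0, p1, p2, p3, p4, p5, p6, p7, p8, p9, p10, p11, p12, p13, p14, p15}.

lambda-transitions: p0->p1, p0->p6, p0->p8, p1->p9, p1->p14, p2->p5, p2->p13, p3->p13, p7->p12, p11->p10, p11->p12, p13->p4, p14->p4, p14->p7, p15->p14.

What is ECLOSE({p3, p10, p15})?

{p3, p4, p7, p10, p12, p13, p14, p15}

Start with {p3, p10, p15}.
From p3 via lambda: add p13.
From p15 via lambda: add p14.
From p13 via lambda: add p4.
From p14 via lambda: add p7.
From p7 via lambda: add p12.
No new states can be added; the closed set is {p3, p4, p7, p10, p12, p13, p14, p15}.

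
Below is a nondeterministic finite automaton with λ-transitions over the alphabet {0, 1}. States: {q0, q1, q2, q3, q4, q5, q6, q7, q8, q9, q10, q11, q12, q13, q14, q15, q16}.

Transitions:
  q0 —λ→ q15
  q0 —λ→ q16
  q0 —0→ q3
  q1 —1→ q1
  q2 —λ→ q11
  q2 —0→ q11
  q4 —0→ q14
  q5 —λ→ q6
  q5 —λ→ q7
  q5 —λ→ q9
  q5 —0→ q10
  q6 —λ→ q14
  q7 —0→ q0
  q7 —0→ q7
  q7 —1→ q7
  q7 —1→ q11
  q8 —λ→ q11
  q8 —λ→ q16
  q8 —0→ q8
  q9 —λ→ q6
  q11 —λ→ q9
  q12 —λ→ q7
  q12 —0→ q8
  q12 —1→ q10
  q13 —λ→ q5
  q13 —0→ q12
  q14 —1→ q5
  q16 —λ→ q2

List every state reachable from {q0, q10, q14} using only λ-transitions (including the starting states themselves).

Start with {q0, q10, q14}.
From q0 via λ: add q15, q16.
From q16 via λ: add q2.
From q2 via λ: add q11.
From q11 via λ: add q9.
From q9 via λ: add q6.
No new states can be added; the closed set is {q0, q2, q6, q9, q10, q11, q14, q15, q16}.

{q0, q2, q6, q9, q10, q11, q14, q15, q16}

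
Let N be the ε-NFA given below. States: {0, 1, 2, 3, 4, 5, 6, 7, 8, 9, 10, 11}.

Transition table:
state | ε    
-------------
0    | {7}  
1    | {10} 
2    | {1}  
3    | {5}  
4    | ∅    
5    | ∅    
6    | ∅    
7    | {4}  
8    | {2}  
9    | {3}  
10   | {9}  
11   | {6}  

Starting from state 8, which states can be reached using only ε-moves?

{1, 2, 3, 5, 8, 9, 10}

Start with {8}.
From 8 via ε: add 2.
From 2 via ε: add 1.
From 1 via ε: add 10.
From 10 via ε: add 9.
From 9 via ε: add 3.
From 3 via ε: add 5.
No new states can be added; the closed set is {1, 2, 3, 5, 8, 9, 10}.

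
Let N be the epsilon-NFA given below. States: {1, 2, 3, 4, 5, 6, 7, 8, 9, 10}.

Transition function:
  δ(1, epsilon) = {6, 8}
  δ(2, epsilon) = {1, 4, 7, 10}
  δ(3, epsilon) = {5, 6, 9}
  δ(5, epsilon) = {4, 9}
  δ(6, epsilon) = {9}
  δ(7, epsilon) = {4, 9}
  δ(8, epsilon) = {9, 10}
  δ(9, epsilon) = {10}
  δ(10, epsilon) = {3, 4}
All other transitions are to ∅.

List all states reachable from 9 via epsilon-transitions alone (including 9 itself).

Start with {9}.
From 9 via epsilon: add 10.
From 10 via epsilon: add 3, 4.
From 3 via epsilon: add 5, 6.
No new states can be added; the closed set is {3, 4, 5, 6, 9, 10}.

{3, 4, 5, 6, 9, 10}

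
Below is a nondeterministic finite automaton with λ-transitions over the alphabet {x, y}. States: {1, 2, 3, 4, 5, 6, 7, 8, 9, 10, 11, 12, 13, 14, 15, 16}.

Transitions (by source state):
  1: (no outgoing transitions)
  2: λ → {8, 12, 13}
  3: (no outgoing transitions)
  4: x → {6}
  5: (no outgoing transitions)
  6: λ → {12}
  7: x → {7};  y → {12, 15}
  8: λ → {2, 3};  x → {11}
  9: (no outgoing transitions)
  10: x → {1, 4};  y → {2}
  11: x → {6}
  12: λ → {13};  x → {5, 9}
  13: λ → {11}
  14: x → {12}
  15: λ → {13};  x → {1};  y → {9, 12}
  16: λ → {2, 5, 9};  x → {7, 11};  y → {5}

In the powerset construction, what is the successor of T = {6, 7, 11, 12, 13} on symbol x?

{5, 6, 7, 9, 11, 12, 13}

7 on x → {7}.
11 on x → {6}.
12 on x → {5, 9}.
No x-transition from 6, 13.
Union after reading x: {5, 6, 7, 9}.
Now take the λ-closure:
From 6 via λ: add 12.
From 12 via λ: add 13.
From 13 via λ: add 11.
No new states can be added; the closed set is {5, 6, 7, 9, 11, 12, 13}.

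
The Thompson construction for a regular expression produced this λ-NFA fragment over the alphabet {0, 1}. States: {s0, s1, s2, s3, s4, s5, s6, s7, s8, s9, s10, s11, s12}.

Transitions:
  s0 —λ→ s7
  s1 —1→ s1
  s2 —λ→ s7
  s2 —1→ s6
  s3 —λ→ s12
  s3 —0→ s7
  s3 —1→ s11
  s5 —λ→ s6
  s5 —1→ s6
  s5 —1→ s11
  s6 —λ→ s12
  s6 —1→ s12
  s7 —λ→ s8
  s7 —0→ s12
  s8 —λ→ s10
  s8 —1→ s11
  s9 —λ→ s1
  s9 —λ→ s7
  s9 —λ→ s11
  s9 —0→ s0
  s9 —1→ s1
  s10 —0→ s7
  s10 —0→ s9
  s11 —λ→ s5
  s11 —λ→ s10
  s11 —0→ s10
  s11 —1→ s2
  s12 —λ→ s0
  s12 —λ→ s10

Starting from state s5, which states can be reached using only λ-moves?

Start with {s5}.
From s5 via λ: add s6.
From s6 via λ: add s12.
From s12 via λ: add s0, s10.
From s0 via λ: add s7.
From s7 via λ: add s8.
No new states can be added; the closed set is {s0, s5, s6, s7, s8, s10, s12}.

{s0, s5, s6, s7, s8, s10, s12}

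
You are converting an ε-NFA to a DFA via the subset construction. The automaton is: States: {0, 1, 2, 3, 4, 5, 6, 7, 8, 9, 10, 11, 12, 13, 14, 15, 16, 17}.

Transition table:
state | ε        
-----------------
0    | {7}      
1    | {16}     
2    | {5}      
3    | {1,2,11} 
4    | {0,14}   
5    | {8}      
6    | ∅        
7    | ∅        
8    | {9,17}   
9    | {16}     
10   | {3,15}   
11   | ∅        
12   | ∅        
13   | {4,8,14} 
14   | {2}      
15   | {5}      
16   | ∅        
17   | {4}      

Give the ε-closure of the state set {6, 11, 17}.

{0, 2, 4, 5, 6, 7, 8, 9, 11, 14, 16, 17}

Start with {6, 11, 17}.
From 17 via ε: add 4.
From 4 via ε: add 0, 14.
From 0 via ε: add 7.
From 14 via ε: add 2.
From 2 via ε: add 5.
From 5 via ε: add 8.
From 8 via ε: add 9.
From 9 via ε: add 16.
No new states can be added; the closed set is {0, 2, 4, 5, 6, 7, 8, 9, 11, 14, 16, 17}.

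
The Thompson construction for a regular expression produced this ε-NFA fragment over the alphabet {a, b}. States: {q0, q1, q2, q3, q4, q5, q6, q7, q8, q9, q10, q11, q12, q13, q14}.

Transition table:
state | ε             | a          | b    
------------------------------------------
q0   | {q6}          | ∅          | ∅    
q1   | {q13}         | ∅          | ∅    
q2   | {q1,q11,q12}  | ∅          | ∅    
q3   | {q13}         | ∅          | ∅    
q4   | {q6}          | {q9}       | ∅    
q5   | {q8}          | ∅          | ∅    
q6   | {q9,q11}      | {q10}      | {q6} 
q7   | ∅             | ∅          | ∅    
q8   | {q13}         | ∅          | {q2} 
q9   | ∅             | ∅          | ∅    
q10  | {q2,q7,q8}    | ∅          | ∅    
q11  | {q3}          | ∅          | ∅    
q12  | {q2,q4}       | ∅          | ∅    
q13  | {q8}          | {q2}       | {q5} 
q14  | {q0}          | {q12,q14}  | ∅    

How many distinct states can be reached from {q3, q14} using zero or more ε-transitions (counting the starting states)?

Start with {q3, q14}.
From q3 via ε: add q13.
From q14 via ε: add q0.
From q0 via ε: add q6.
From q13 via ε: add q8.
From q6 via ε: add q9, q11.
ε-closure = {q0, q3, q6, q8, q9, q11, q13, q14}, which has 8 states.

8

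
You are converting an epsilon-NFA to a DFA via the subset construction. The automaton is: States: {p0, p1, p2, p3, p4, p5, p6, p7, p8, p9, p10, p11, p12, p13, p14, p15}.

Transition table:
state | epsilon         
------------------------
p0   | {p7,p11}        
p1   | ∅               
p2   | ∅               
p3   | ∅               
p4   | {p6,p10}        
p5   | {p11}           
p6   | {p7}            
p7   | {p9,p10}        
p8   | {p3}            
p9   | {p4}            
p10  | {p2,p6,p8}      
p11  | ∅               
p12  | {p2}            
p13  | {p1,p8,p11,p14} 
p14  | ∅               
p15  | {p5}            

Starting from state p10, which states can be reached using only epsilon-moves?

{p2, p3, p4, p6, p7, p8, p9, p10}

Start with {p10}.
From p10 via epsilon: add p2, p6, p8.
From p6 via epsilon: add p7.
From p8 via epsilon: add p3.
From p7 via epsilon: add p9.
From p9 via epsilon: add p4.
No new states can be added; the closed set is {p2, p3, p4, p6, p7, p8, p9, p10}.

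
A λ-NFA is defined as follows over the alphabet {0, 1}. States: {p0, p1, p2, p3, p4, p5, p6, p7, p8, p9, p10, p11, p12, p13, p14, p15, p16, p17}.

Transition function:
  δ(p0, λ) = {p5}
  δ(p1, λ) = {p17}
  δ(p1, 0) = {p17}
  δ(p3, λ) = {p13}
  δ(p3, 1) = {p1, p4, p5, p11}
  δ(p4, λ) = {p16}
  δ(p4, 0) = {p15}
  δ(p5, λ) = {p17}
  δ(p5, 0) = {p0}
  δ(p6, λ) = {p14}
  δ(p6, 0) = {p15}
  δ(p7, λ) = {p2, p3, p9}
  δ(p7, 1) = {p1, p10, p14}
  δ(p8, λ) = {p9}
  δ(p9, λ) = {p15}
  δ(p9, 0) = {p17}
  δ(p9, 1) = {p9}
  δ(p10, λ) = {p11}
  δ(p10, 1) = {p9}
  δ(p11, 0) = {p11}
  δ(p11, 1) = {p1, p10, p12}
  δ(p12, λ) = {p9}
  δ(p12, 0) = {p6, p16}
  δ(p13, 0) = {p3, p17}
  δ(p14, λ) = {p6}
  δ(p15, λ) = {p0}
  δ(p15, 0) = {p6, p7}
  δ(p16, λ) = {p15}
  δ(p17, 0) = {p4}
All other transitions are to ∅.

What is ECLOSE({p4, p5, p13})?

Start with {p4, p5, p13}.
From p4 via λ: add p16.
From p5 via λ: add p17.
From p16 via λ: add p15.
From p15 via λ: add p0.
No new states can be added; the closed set is {p0, p4, p5, p13, p15, p16, p17}.

{p0, p4, p5, p13, p15, p16, p17}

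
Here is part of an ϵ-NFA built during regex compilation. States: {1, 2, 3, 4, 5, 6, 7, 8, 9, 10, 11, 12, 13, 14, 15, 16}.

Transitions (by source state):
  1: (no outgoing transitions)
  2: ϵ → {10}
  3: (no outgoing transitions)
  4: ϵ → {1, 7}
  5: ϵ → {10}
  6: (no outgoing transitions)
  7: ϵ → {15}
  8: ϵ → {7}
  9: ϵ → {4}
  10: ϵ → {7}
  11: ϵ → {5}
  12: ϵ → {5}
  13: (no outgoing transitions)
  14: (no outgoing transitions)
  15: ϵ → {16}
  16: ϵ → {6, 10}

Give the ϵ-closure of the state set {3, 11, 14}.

{3, 5, 6, 7, 10, 11, 14, 15, 16}

Start with {3, 11, 14}.
From 11 via ϵ: add 5.
From 5 via ϵ: add 10.
From 10 via ϵ: add 7.
From 7 via ϵ: add 15.
From 15 via ϵ: add 16.
From 16 via ϵ: add 6.
No new states can be added; the closed set is {3, 5, 6, 7, 10, 11, 14, 15, 16}.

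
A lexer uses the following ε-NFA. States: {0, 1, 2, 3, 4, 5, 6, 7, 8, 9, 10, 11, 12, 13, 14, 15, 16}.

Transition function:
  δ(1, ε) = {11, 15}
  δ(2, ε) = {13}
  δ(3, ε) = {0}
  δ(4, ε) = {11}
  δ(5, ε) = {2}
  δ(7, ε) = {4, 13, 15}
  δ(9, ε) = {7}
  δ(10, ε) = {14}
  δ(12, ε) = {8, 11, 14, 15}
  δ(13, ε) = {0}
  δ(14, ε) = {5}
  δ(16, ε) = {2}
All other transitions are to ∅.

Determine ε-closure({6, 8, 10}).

{0, 2, 5, 6, 8, 10, 13, 14}

Start with {6, 8, 10}.
From 10 via ε: add 14.
From 14 via ε: add 5.
From 5 via ε: add 2.
From 2 via ε: add 13.
From 13 via ε: add 0.
No new states can be added; the closed set is {0, 2, 5, 6, 8, 10, 13, 14}.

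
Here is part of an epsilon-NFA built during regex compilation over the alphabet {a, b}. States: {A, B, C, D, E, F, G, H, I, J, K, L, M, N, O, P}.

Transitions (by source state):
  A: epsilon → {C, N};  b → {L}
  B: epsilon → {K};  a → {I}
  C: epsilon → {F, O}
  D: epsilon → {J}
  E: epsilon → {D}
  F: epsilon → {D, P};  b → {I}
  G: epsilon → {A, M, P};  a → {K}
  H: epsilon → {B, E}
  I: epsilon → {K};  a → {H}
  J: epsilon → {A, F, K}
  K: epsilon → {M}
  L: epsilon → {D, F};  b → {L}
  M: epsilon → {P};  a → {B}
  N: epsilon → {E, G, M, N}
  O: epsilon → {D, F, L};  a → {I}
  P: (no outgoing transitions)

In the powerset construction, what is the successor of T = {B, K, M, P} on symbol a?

B on a → {I}.
M on a → {B}.
No a-transition from K, P.
Union after reading a: {B, I}.
Now take the epsilon-closure:
From B via epsilon: add K.
From K via epsilon: add M.
From M via epsilon: add P.
No new states can be added; the closed set is {B, I, K, M, P}.

{B, I, K, M, P}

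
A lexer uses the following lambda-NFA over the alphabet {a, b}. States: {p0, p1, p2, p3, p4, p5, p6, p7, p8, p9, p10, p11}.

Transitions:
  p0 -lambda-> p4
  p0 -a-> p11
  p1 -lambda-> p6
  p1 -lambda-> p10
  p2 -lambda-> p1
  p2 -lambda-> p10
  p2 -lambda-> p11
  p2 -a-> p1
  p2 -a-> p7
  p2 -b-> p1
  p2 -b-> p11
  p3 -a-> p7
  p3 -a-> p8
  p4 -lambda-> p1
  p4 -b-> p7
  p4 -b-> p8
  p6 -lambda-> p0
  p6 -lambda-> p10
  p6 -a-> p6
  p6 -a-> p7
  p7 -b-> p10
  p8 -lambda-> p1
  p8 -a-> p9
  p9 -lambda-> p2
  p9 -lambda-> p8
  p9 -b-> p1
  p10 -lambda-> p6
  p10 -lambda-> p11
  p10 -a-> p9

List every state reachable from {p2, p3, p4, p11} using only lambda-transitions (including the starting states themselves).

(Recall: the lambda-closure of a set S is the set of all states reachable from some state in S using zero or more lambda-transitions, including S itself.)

Start with {p2, p3, p4, p11}.
From p2 via lambda: add p1, p10.
From p1 via lambda: add p6.
From p6 via lambda: add p0.
No new states can be added; the closed set is {p0, p1, p2, p3, p4, p6, p10, p11}.

{p0, p1, p2, p3, p4, p6, p10, p11}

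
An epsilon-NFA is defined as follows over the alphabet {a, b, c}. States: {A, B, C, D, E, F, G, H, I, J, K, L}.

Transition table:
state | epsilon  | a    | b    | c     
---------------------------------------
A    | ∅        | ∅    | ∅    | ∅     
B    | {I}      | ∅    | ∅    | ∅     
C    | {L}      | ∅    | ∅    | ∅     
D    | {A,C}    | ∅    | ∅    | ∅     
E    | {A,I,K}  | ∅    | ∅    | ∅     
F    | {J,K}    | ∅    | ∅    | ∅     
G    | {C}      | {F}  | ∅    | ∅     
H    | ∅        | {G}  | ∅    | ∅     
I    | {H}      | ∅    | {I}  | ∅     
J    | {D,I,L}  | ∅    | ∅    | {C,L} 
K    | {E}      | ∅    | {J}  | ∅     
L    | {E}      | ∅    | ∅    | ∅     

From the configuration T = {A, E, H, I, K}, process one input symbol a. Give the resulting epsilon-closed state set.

H on a → {G}.
No a-transition from A, E, I, K.
Union after reading a: {G}.
Now take the epsilon-closure:
From G via epsilon: add C.
From C via epsilon: add L.
From L via epsilon: add E.
From E via epsilon: add A, I, K.
From I via epsilon: add H.
No new states can be added; the closed set is {A, C, E, G, H, I, K, L}.

{A, C, E, G, H, I, K, L}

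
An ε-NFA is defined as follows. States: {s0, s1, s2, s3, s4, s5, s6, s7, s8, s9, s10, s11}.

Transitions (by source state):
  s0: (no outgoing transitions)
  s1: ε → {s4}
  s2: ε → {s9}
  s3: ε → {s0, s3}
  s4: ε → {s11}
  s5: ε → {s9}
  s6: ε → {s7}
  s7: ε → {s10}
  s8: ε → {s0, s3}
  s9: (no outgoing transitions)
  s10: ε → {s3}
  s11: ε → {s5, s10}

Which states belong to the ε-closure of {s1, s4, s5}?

Start with {s1, s4, s5}.
From s4 via ε: add s11.
From s5 via ε: add s9.
From s11 via ε: add s10.
From s10 via ε: add s3.
From s3 via ε: add s0.
No new states can be added; the closed set is {s0, s1, s3, s4, s5, s9, s10, s11}.

{s0, s1, s3, s4, s5, s9, s10, s11}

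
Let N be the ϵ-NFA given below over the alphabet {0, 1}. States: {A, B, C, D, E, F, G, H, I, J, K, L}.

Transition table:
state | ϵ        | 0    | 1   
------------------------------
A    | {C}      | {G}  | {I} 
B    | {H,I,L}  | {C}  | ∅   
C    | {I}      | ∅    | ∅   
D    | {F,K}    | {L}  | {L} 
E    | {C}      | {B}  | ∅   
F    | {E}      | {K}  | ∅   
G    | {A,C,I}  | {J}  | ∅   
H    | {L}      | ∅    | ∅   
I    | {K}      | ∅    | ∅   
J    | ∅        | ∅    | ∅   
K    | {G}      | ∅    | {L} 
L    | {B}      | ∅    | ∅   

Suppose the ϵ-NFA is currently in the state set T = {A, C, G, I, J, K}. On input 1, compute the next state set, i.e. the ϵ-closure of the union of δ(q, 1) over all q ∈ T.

A on 1 → {I}.
K on 1 → {L}.
No 1-transition from C, G, I, J.
Union after reading 1: {I, L}.
Now take the ϵ-closure:
From I via ϵ: add K.
From L via ϵ: add B.
From B via ϵ: add H.
From K via ϵ: add G.
From G via ϵ: add A, C.
No new states can be added; the closed set is {A, B, C, G, H, I, K, L}.

{A, B, C, G, H, I, K, L}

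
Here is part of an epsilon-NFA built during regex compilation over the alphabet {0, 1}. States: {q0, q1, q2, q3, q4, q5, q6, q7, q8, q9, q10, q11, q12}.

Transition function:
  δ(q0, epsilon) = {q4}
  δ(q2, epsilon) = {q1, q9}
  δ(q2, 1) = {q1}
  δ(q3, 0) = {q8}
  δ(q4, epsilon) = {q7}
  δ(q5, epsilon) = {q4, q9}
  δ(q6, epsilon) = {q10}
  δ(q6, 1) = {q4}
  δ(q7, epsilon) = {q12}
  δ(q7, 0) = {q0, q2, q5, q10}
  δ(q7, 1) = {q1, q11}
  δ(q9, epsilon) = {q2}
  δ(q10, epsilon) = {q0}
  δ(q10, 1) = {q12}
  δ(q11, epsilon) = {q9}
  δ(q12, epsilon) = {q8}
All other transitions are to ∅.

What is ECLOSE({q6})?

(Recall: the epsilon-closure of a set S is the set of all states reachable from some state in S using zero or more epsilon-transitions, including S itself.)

{q0, q4, q6, q7, q8, q10, q12}

Start with {q6}.
From q6 via epsilon: add q10.
From q10 via epsilon: add q0.
From q0 via epsilon: add q4.
From q4 via epsilon: add q7.
From q7 via epsilon: add q12.
From q12 via epsilon: add q8.
No new states can be added; the closed set is {q0, q4, q6, q7, q8, q10, q12}.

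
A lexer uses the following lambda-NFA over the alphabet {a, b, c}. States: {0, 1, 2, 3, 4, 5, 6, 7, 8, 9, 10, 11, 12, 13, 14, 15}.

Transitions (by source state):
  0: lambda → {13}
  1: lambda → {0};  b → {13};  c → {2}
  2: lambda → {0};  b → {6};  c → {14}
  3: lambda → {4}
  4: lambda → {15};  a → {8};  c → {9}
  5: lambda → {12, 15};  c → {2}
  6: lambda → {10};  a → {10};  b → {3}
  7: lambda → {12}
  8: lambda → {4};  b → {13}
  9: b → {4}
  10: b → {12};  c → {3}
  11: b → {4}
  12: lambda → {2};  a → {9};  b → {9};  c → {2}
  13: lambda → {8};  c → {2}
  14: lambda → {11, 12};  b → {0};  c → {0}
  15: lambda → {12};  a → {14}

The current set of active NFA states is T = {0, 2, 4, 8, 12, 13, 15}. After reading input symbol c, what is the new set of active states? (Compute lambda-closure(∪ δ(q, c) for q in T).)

{0, 2, 4, 8, 9, 11, 12, 13, 14, 15}

2 on c → {14}.
4 on c → {9}.
12 on c → {2}.
13 on c → {2}.
No c-transition from 0, 8, 15.
Union after reading c: {2, 9, 14}.
Now take the lambda-closure:
From 2 via lambda: add 0.
From 14 via lambda: add 11, 12.
From 0 via lambda: add 13.
From 13 via lambda: add 8.
From 8 via lambda: add 4.
From 4 via lambda: add 15.
No new states can be added; the closed set is {0, 2, 4, 8, 9, 11, 12, 13, 14, 15}.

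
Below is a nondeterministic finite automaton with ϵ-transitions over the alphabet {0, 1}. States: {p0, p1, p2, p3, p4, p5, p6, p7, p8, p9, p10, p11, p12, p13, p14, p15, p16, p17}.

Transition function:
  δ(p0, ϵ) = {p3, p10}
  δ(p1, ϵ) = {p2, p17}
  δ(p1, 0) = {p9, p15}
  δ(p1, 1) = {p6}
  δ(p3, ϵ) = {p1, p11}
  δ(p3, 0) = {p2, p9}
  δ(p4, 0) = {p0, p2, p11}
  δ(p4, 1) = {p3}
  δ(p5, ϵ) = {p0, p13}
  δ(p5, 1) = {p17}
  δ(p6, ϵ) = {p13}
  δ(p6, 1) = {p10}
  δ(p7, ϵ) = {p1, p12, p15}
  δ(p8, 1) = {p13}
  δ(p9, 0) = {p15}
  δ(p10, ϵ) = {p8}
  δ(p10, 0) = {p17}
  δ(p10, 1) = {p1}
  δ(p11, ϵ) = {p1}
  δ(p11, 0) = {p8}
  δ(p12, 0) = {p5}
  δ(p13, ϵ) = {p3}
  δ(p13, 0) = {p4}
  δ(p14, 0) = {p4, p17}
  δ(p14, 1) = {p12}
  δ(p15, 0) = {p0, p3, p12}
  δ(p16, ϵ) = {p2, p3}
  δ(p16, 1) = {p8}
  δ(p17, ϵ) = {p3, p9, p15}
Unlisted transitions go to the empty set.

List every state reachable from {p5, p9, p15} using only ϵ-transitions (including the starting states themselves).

Start with {p5, p9, p15}.
From p5 via ϵ: add p0, p13.
From p0 via ϵ: add p3, p10.
From p3 via ϵ: add p1, p11.
From p10 via ϵ: add p8.
From p1 via ϵ: add p2, p17.
No new states can be added; the closed set is {p0, p1, p2, p3, p5, p8, p9, p10, p11, p13, p15, p17}.

{p0, p1, p2, p3, p5, p8, p9, p10, p11, p13, p15, p17}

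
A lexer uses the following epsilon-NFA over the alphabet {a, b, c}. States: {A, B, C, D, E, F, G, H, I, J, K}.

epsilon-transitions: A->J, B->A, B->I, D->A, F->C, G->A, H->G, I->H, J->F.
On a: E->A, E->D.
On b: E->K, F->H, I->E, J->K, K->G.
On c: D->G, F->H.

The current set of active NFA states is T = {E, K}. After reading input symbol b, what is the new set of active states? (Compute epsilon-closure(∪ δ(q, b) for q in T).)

E on b → {K}.
K on b → {G}.
Union after reading b: {G, K}.
Now take the epsilon-closure:
From G via epsilon: add A.
From A via epsilon: add J.
From J via epsilon: add F.
From F via epsilon: add C.
No new states can be added; the closed set is {A, C, F, G, J, K}.

{A, C, F, G, J, K}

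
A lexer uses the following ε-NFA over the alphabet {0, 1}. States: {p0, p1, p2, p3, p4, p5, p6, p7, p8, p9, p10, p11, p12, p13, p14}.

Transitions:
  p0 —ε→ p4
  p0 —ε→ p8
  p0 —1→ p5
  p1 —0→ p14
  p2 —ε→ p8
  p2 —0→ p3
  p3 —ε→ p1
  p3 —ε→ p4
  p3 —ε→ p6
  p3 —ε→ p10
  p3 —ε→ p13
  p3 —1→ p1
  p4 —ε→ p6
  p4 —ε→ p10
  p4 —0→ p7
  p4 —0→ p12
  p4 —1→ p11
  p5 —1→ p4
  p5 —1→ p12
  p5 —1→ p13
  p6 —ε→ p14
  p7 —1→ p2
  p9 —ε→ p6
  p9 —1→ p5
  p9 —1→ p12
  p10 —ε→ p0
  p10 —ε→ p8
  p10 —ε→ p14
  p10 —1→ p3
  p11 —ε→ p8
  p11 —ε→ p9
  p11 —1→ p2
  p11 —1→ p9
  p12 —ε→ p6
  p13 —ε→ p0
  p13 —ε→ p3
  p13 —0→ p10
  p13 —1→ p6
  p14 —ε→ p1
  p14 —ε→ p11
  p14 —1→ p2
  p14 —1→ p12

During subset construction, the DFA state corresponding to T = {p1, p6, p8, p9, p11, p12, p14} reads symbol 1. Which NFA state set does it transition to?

{p1, p2, p5, p6, p8, p9, p11, p12, p14}

p9 on 1 → {p5, p12}.
p11 on 1 → {p2, p9}.
p14 on 1 → {p2, p12}.
No 1-transition from p1, p6, p8, p12.
Union after reading 1: {p2, p5, p9, p12}.
Now take the ε-closure:
From p2 via ε: add p8.
From p9 via ε: add p6.
From p6 via ε: add p14.
From p14 via ε: add p1, p11.
No new states can be added; the closed set is {p1, p2, p5, p6, p8, p9, p11, p12, p14}.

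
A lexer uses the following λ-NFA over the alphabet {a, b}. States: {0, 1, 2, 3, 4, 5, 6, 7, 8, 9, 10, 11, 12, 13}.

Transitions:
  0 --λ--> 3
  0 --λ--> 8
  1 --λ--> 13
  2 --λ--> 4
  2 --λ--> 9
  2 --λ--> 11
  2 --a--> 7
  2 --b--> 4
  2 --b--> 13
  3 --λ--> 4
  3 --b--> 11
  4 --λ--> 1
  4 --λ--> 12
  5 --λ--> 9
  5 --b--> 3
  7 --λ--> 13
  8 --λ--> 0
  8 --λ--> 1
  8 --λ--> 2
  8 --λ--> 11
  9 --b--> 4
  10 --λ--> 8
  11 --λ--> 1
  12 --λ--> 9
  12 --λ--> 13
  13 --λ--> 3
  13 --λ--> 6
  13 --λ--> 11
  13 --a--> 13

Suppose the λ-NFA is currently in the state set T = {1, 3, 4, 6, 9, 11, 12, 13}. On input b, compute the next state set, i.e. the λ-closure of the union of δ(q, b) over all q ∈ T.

{1, 3, 4, 6, 9, 11, 12, 13}

3 on b → {11}.
9 on b → {4}.
No b-transition from 1, 4, 6, 11, 12, 13.
Union after reading b: {4, 11}.
Now take the λ-closure:
From 4 via λ: add 1, 12.
From 1 via λ: add 13.
From 12 via λ: add 9.
From 13 via λ: add 3, 6.
No new states can be added; the closed set is {1, 3, 4, 6, 9, 11, 12, 13}.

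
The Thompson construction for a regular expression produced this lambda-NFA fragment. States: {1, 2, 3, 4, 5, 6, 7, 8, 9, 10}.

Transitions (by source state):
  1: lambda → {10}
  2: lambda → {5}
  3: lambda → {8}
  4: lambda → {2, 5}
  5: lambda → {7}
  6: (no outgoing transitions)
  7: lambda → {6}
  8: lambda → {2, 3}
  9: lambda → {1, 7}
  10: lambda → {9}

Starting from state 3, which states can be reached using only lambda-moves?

Start with {3}.
From 3 via lambda: add 8.
From 8 via lambda: add 2.
From 2 via lambda: add 5.
From 5 via lambda: add 7.
From 7 via lambda: add 6.
No new states can be added; the closed set is {2, 3, 5, 6, 7, 8}.

{2, 3, 5, 6, 7, 8}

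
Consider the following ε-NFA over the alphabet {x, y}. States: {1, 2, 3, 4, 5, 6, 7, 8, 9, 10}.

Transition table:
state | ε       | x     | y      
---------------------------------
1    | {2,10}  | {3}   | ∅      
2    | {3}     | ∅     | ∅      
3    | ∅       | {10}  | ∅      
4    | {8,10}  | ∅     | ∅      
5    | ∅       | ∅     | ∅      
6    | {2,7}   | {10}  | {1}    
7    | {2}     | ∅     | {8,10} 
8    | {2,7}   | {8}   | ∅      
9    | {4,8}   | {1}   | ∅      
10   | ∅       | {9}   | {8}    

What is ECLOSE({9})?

{2, 3, 4, 7, 8, 9, 10}

Start with {9}.
From 9 via ε: add 4, 8.
From 4 via ε: add 10.
From 8 via ε: add 2, 7.
From 2 via ε: add 3.
No new states can be added; the closed set is {2, 3, 4, 7, 8, 9, 10}.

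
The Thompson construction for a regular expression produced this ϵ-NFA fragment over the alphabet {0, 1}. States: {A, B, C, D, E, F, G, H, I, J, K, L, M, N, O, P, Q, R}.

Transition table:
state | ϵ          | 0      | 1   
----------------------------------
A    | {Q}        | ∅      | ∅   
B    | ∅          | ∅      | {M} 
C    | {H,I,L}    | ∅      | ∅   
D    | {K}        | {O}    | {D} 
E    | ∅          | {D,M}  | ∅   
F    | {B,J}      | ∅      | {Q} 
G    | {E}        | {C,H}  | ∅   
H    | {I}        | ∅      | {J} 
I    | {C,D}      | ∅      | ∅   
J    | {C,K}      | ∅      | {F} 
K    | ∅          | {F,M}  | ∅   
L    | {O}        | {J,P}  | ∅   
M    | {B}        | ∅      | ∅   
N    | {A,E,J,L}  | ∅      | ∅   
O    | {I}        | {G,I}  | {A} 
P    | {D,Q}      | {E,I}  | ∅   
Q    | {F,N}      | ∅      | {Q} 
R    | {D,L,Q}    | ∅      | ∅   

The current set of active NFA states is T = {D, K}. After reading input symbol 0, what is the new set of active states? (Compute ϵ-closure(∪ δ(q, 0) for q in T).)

D on 0 → {O}.
K on 0 → {F, M}.
Union after reading 0: {F, M, O}.
Now take the ϵ-closure:
From F via ϵ: add B, J.
From O via ϵ: add I.
From I via ϵ: add C, D.
From J via ϵ: add K.
From C via ϵ: add H, L.
No new states can be added; the closed set is {B, C, D, F, H, I, J, K, L, M, O}.

{B, C, D, F, H, I, J, K, L, M, O}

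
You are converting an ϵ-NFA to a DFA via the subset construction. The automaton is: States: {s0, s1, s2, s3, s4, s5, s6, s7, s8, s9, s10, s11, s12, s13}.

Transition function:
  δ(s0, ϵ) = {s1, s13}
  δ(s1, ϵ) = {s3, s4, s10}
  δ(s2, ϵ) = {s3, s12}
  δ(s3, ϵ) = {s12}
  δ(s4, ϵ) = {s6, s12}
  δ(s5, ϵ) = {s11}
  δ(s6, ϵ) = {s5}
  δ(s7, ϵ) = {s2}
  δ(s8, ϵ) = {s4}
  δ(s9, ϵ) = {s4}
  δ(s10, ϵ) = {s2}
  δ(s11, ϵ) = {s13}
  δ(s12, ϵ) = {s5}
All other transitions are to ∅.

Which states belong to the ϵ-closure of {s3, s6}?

{s3, s5, s6, s11, s12, s13}

Start with {s3, s6}.
From s3 via ϵ: add s12.
From s6 via ϵ: add s5.
From s5 via ϵ: add s11.
From s11 via ϵ: add s13.
No new states can be added; the closed set is {s3, s5, s6, s11, s12, s13}.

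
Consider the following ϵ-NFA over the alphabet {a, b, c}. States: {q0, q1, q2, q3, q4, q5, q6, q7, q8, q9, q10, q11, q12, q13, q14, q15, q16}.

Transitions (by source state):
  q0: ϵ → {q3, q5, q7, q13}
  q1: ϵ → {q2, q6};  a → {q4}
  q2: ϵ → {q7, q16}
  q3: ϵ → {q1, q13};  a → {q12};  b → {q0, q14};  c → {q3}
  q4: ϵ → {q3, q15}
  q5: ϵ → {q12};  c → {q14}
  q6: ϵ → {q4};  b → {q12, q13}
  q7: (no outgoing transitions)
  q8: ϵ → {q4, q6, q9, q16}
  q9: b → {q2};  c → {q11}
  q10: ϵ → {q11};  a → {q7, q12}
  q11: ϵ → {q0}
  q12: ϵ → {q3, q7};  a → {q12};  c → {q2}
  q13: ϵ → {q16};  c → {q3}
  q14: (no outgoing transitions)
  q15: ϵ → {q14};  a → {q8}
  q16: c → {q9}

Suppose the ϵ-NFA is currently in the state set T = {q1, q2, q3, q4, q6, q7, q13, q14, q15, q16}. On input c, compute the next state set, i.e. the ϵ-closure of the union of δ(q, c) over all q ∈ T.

{q1, q2, q3, q4, q6, q7, q9, q13, q14, q15, q16}

q3 on c → {q3}.
q13 on c → {q3}.
q16 on c → {q9}.
No c-transition from q1, q2, q4, q6, q7, q14, q15.
Union after reading c: {q3, q9}.
Now take the ϵ-closure:
From q3 via ϵ: add q1, q13.
From q1 via ϵ: add q2, q6.
From q13 via ϵ: add q16.
From q2 via ϵ: add q7.
From q6 via ϵ: add q4.
From q4 via ϵ: add q15.
From q15 via ϵ: add q14.
No new states can be added; the closed set is {q1, q2, q3, q4, q6, q7, q9, q13, q14, q15, q16}.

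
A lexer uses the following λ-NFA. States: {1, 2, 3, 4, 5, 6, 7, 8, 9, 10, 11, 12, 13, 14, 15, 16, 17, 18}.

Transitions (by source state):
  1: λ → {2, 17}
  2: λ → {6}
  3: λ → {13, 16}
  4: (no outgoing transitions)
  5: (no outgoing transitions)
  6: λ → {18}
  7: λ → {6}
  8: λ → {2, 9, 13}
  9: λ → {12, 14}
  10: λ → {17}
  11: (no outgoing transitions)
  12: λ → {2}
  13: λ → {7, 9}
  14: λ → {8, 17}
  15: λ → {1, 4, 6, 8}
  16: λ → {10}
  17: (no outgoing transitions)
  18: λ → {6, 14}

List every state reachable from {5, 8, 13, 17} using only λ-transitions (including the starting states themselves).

Start with {5, 8, 13, 17}.
From 8 via λ: add 2, 9.
From 13 via λ: add 7.
From 2 via λ: add 6.
From 9 via λ: add 12, 14.
From 6 via λ: add 18.
No new states can be added; the closed set is {2, 5, 6, 7, 8, 9, 12, 13, 14, 17, 18}.

{2, 5, 6, 7, 8, 9, 12, 13, 14, 17, 18}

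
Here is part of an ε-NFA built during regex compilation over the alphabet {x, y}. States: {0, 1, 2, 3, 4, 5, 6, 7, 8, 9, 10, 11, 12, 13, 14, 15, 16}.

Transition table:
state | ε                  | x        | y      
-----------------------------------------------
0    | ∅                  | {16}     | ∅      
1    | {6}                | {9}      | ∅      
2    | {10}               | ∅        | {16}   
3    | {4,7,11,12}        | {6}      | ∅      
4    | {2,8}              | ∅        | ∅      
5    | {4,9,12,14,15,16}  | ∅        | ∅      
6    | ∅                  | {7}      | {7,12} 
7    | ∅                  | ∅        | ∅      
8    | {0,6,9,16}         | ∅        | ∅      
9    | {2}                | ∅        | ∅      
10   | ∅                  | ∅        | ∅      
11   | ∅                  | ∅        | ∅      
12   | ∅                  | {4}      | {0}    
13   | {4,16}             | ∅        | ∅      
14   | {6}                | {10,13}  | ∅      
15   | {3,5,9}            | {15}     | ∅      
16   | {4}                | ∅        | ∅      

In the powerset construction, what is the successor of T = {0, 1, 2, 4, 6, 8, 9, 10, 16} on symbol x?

0 on x → {16}.
1 on x → {9}.
6 on x → {7}.
No x-transition from 2, 4, 8, 9, 10, 16.
Union after reading x: {7, 9, 16}.
Now take the ε-closure:
From 9 via ε: add 2.
From 16 via ε: add 4.
From 2 via ε: add 10.
From 4 via ε: add 8.
From 8 via ε: add 0, 6.
No new states can be added; the closed set is {0, 2, 4, 6, 7, 8, 9, 10, 16}.

{0, 2, 4, 6, 7, 8, 9, 10, 16}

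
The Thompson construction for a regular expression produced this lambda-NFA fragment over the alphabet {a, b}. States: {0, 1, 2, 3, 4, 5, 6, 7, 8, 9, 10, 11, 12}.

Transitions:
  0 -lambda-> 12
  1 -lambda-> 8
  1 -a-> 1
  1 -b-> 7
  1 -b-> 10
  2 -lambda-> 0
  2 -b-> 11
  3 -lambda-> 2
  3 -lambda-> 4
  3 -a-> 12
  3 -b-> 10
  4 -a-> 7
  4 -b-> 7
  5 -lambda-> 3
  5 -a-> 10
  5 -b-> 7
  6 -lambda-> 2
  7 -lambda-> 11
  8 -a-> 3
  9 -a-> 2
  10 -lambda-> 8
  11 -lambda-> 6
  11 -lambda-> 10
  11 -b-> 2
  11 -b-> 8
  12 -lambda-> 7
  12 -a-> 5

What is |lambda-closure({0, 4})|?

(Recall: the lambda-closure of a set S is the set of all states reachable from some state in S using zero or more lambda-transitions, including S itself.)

9

Start with {0, 4}.
From 0 via lambda: add 12.
From 12 via lambda: add 7.
From 7 via lambda: add 11.
From 11 via lambda: add 6, 10.
From 6 via lambda: add 2.
From 10 via lambda: add 8.
lambda-closure = {0, 2, 4, 6, 7, 8, 10, 11, 12}, which has 9 states.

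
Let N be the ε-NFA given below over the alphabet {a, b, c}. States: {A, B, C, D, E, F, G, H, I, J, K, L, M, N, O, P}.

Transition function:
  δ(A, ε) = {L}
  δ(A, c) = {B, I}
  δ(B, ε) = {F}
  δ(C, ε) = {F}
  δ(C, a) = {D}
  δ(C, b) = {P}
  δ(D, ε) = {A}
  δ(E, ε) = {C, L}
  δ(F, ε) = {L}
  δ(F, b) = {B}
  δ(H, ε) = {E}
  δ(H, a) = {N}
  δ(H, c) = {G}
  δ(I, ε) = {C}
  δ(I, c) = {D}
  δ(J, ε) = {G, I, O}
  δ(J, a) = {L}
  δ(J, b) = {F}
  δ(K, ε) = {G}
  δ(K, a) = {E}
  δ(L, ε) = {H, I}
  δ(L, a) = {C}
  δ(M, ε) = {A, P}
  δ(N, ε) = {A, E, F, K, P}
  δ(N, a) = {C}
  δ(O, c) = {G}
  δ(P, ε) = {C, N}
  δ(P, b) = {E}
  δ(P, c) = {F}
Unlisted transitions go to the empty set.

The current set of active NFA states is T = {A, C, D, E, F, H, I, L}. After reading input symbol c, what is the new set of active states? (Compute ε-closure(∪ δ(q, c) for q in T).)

{A, B, C, D, E, F, G, H, I, L}

A on c → {B, I}.
H on c → {G}.
I on c → {D}.
No c-transition from C, D, E, F, L.
Union after reading c: {B, D, G, I}.
Now take the ε-closure:
From B via ε: add F.
From D via ε: add A.
From I via ε: add C.
From A via ε: add L.
From L via ε: add H.
From H via ε: add E.
No new states can be added; the closed set is {A, B, C, D, E, F, G, H, I, L}.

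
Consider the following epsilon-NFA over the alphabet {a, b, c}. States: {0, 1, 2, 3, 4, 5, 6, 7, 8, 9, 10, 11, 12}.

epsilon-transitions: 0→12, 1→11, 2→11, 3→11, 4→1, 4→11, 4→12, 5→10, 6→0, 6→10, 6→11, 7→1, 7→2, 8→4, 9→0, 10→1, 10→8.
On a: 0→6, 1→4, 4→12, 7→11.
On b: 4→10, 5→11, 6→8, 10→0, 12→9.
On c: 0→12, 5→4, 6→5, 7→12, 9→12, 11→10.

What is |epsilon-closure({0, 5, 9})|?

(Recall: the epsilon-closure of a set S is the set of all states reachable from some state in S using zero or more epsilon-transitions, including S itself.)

9

Start with {0, 5, 9}.
From 0 via epsilon: add 12.
From 5 via epsilon: add 10.
From 10 via epsilon: add 1, 8.
From 1 via epsilon: add 11.
From 8 via epsilon: add 4.
epsilon-closure = {0, 1, 4, 5, 8, 9, 10, 11, 12}, which has 9 states.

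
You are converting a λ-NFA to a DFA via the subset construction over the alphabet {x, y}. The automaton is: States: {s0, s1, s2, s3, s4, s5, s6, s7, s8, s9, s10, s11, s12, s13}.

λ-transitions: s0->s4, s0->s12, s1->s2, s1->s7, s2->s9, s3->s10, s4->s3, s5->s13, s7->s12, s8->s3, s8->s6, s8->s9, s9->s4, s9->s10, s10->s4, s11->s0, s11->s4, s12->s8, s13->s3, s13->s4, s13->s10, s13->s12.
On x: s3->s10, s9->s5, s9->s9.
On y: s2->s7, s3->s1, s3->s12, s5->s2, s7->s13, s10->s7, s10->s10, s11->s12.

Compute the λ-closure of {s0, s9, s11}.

Start with {s0, s9, s11}.
From s0 via λ: add s4, s12.
From s9 via λ: add s10.
From s4 via λ: add s3.
From s12 via λ: add s8.
From s8 via λ: add s6.
No new states can be added; the closed set is {s0, s3, s4, s6, s8, s9, s10, s11, s12}.

{s0, s3, s4, s6, s8, s9, s10, s11, s12}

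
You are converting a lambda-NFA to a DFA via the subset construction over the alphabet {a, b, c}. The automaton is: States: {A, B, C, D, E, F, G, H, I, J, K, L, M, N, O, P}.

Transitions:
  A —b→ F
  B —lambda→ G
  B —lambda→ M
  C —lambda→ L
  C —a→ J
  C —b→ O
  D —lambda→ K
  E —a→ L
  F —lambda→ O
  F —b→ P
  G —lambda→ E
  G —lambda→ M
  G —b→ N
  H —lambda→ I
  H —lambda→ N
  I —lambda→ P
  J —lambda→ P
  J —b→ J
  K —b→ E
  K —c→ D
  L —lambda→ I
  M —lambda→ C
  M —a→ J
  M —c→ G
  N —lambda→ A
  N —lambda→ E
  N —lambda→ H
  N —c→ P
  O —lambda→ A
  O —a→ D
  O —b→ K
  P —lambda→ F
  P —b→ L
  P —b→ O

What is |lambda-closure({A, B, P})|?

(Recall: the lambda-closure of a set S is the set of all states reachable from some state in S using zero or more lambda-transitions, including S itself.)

11

Start with {A, B, P}.
From B via lambda: add G, M.
From P via lambda: add F.
From F via lambda: add O.
From G via lambda: add E.
From M via lambda: add C.
From C via lambda: add L.
From L via lambda: add I.
lambda-closure = {A, B, C, E, F, G, I, L, M, O, P}, which has 11 states.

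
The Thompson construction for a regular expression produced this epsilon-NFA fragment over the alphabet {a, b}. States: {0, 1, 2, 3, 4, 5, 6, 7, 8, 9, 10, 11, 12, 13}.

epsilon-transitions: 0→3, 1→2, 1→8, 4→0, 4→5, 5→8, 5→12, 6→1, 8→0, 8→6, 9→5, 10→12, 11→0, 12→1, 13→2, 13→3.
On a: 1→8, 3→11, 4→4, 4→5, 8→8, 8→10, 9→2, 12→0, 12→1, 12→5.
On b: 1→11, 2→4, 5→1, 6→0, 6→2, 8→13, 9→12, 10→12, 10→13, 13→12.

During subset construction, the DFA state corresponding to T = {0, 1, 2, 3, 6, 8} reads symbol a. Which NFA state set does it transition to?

{0, 1, 2, 3, 6, 8, 10, 11, 12}

1 on a → {8}.
3 on a → {11}.
8 on a → {8, 10}.
No a-transition from 0, 2, 6.
Union after reading a: {8, 10, 11}.
Now take the epsilon-closure:
From 8 via epsilon: add 0, 6.
From 10 via epsilon: add 12.
From 0 via epsilon: add 3.
From 6 via epsilon: add 1.
From 1 via epsilon: add 2.
No new states can be added; the closed set is {0, 1, 2, 3, 6, 8, 10, 11, 12}.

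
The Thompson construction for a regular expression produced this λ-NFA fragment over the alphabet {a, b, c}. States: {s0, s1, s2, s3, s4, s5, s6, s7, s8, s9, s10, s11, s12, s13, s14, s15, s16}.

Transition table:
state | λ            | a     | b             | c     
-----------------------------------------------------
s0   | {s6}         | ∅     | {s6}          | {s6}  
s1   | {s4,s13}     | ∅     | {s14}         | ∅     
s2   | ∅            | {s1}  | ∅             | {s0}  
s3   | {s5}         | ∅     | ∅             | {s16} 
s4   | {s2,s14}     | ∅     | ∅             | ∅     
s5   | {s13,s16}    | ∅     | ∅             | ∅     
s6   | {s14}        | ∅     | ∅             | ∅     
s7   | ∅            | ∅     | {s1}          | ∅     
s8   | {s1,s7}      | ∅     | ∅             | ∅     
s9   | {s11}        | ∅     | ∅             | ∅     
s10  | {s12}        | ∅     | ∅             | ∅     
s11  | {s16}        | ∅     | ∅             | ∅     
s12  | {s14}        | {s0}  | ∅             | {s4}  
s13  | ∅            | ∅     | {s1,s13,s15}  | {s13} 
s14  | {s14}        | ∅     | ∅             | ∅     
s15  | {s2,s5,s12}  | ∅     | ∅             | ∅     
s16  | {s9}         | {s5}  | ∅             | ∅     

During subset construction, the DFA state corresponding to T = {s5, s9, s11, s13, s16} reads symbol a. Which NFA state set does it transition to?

{s5, s9, s11, s13, s16}

s16 on a → {s5}.
No a-transition from s5, s9, s11, s13.
Union after reading a: {s5}.
Now take the λ-closure:
From s5 via λ: add s13, s16.
From s16 via λ: add s9.
From s9 via λ: add s11.
No new states can be added; the closed set is {s5, s9, s11, s13, s16}.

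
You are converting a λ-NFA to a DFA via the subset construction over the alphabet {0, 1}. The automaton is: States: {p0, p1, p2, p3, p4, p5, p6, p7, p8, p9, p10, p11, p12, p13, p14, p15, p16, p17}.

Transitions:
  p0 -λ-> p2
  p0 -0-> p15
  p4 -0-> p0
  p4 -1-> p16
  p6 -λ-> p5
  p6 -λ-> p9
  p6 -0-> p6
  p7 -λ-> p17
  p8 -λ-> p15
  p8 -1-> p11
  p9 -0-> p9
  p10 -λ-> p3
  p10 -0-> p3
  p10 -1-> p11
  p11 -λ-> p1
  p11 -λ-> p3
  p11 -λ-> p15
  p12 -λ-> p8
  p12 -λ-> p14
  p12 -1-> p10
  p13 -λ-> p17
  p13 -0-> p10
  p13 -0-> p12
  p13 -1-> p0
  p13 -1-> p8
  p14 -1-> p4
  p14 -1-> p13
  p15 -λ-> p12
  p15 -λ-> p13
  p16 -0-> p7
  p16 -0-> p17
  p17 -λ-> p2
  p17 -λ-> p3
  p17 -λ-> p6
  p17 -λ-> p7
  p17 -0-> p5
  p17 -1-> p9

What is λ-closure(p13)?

Start with {p13}.
From p13 via λ: add p17.
From p17 via λ: add p2, p3, p6, p7.
From p6 via λ: add p5, p9.
No new states can be added; the closed set is {p2, p3, p5, p6, p7, p9, p13, p17}.

{p2, p3, p5, p6, p7, p9, p13, p17}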